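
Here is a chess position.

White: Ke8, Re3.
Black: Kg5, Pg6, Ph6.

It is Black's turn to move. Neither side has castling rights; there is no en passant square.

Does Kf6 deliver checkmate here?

After Kf6: white king on e8; in check: no.
White is not in check, so this cannot be checkmate.

no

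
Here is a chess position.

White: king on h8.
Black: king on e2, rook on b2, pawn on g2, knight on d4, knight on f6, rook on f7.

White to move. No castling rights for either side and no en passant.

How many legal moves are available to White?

0

White to move; king on h8.
In check: no.
Legal moves: none.
Count: 0.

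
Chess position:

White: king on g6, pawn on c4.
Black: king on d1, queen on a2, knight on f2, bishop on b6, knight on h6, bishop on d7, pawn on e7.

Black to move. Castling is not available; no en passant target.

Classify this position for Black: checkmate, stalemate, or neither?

neither

Black to move; black king on d1.
In check: no.
Legal moves for Black include: Be8+, Bc8, Be6, Bc6, Bf5+, Bb5, Bg4, Ba4, Bh3, Ng8, Nf7, Nf5, Nhg4, Bd8, Bc7, Ba7, Bc5, Ba5, ... (list truncated; more exist).
Black has legal moves and is not in check → neither.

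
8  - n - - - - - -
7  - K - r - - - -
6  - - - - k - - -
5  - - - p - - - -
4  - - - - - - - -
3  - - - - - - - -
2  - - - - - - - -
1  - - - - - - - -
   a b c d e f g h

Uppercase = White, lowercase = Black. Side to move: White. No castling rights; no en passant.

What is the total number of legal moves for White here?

4

White to move; king on b7.
In check: yes, from the black rook on d7.
Legal moves: Kc8, Kxb8, Ka8, Kb6.
Count: 4.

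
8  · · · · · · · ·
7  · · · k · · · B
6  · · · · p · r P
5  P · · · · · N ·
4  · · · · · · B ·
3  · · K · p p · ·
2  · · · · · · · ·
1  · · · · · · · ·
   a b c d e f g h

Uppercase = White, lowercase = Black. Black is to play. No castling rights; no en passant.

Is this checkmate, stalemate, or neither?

Black to move; black king on d7.
In check: no.
Legal moves for Black: Ke8, Kd8, Kc8, Ke7, Kc7, Kd6, Kc6, Rg8, Rg7, Rxh6, Rf6, Rxg5, f2, e2.
Black has 14 legal moves and is not in check → neither.

neither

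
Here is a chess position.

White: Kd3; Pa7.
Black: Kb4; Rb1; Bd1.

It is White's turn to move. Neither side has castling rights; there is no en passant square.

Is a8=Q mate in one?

After a8=Q: black king on b4; in check: no.
Black is not in check, so this cannot be checkmate.

no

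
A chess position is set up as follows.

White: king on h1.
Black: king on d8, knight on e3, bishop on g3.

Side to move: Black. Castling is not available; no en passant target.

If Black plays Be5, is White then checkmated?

no

After Be5: white king on h1; in check: no.
White is not in check, so this cannot be checkmate.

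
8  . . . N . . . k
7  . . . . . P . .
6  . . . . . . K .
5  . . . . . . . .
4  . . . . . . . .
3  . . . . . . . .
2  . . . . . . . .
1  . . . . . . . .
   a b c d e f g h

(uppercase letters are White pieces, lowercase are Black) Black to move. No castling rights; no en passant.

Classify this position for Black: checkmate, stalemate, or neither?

Black to move; black king on h8.
In check: no.
King squares — g7: attacked by Kg6; h7: attacked by Kg6; g8: attacked by Pf7.
Legal moves for Black: none.
Not in check and no legal moves → stalemate.

stalemate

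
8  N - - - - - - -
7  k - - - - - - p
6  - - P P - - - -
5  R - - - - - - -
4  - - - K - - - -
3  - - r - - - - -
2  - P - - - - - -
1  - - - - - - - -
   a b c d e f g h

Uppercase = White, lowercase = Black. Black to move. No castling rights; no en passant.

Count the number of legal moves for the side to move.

1

Black to move; king on a7.
In check: yes, from the white rook on a5.
Legal moves: Kb8.
Count: 1.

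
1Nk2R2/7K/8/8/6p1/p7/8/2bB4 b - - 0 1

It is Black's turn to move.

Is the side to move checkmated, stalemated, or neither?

neither

Black to move; black king on c8.
In check: yes, from the white rook on f8.
King squares — b7: available; c7: available; d7: attacked by Nb8; b8: attacked by Rf8; d8: attacked by Rf8.
Legal moves for Black: Kc7, Kb7.
Black is in check but has 2 legal moves → neither.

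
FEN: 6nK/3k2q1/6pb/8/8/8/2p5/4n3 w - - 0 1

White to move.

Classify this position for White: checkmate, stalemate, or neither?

White to move; white king on h8.
In check: yes, from the black queen on g7.
King squares — g7: attacked by Bh6; h7: attacked by Qg7; g8: attacked by Qg7.
Legal moves for White: none.
In check with no legal moves → checkmate.

checkmate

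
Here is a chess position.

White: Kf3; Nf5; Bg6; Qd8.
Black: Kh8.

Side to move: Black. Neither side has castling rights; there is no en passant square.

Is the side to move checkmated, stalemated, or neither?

Black to move; black king on h8.
In check: yes, from the white queen on d8.
King squares — g7: attacked by Nf5; h7: attacked by Bg6; g8: attacked by Qd8.
Legal moves for Black: none.
In check with no legal moves → checkmate.

checkmate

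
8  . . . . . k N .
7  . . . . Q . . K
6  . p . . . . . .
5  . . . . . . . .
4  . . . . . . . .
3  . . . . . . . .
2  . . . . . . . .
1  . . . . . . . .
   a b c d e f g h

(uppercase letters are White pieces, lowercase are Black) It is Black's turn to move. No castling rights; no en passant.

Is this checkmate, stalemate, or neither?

Black to move; black king on f8.
In check: yes, from the white queen on e7.
King squares — e7: attacked by Ng8; f7: attacked by Qe7; g7: attacked by Qe7; e8: attacked by Qe7; g8: attacked by Kh7.
Legal moves for Black: none.
In check with no legal moves → checkmate.

checkmate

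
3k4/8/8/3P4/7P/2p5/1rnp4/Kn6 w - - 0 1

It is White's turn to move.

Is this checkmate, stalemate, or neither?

checkmate

White to move; white king on a1.
In check: yes, from the black knight on c2.
King squares — b1: attacked by Rb2; a2: attacked by Rb2; b2: attacked by Pc3.
Legal moves for White: none.
In check with no legal moves → checkmate.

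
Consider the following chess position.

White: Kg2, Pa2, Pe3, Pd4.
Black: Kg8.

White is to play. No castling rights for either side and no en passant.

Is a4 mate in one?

no

After a4: black king on g8; in check: no.
Black is not in check, so this cannot be checkmate.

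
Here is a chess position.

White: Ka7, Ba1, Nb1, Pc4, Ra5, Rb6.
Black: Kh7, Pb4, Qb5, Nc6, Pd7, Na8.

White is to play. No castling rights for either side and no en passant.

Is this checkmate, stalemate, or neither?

White to move; white king on a7.
In check: yes, from the black knight on c6.
Legal moves for White: Kxa8, Kb7, Rxc6.
White is in check but has 3 legal moves → neither.

neither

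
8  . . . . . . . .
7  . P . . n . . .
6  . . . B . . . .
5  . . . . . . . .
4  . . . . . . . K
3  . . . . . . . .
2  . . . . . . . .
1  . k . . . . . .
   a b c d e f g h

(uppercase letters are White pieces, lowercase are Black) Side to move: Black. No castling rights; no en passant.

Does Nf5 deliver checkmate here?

After Nf5: white king on h4; in check: yes, from the black knight on f5.
White has 4 legal replies: Kh5, Kg5, Kg4, Kh3.
In check but a legal move exists → not checkmate.

no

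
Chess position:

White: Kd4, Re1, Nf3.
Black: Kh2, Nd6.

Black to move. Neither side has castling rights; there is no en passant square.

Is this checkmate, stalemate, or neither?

Black to move; black king on h2.
In check: yes, from the white knight on f3.
Legal moves for Black: Kh3, Kg3, Kg2.
Black is in check but has 3 legal moves → neither.

neither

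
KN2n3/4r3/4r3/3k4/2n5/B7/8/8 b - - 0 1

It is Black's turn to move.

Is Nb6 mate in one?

yes

After Nb6: white king on a8; in check: yes, from the black knight on b6.
King squares — a7: attacked by Re7; b7: attacked by Re7; b8: own knight.
White has no legal moves → checkmate.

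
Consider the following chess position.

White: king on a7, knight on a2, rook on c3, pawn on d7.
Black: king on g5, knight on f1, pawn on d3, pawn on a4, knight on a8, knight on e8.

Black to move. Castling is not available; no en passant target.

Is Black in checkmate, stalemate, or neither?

neither

Black to move; black king on g5.
In check: no.
Legal moves for Black include: Ng7, Nec7, Nf6, Nd6, Nac7, Nb6, Kh6, Kg6, Kf6, Kh5, Kf5, Kh4, Kg4, Kf4, Ng3, Ne3, Nh2, Nd2, ... (list truncated; more exist).
Black has legal moves and is not in check → neither.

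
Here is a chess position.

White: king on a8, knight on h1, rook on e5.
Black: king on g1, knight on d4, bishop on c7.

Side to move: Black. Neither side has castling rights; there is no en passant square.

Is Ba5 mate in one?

no

After Ba5: white king on a8; in check: no.
White is not in check, so this cannot be checkmate.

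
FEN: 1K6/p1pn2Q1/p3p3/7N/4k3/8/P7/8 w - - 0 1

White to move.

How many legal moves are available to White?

6

White to move; king on b8.
In check: yes, from the black knight on d7.
Legal moves: Kc8, Ka8, Kxc7, Kb7, Kxa7, Qxd7.
Count: 6.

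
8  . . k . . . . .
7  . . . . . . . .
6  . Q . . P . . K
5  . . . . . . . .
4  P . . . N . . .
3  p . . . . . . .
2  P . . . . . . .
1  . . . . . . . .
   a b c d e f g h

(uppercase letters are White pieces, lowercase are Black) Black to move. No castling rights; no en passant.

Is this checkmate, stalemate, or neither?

Black to move; black king on c8.
In check: no.
King squares — b7: attacked by Qb6; c7: attacked by Qb6; d7: attacked by Pe6; b8: attacked by Qb6; d8: attacked by Qb6.
Legal moves for Black: none.
Not in check and no legal moves → stalemate.

stalemate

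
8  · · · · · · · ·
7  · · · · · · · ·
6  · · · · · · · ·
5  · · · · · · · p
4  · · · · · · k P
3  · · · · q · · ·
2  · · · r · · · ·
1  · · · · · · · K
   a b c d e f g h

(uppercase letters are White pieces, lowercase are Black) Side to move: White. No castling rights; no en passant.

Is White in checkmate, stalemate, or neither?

White to move; white king on h1.
In check: no.
King squares — g1: attacked by Qe3; g2: attacked by Rd2; h2: attacked by Rd2.
Legal moves for White: none.
Not in check and no legal moves → stalemate.

stalemate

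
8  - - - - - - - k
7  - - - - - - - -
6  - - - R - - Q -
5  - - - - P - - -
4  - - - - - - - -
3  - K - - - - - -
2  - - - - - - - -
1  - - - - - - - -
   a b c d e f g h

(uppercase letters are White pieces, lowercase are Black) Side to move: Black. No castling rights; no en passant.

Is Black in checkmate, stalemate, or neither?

Black to move; black king on h8.
In check: no.
King squares — g7: attacked by Qg6; h7: attacked by Qg6; g8: attacked by Qg6.
Legal moves for Black: none.
Not in check and no legal moves → stalemate.

stalemate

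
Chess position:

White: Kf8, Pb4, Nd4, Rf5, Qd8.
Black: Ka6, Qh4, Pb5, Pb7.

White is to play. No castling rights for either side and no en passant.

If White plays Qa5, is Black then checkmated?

yes

After Qa5: black king on a6; in check: yes, from the white queen on a5.
King squares — a5: attacked by Pb4; b5: own pawn; b6: attacked by Qa5; a7: attacked by Qa5; b7: own pawn.
Black has no legal moves → checkmate.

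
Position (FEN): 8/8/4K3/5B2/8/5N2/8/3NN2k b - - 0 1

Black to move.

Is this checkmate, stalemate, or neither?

stalemate

Black to move; black king on h1.
In check: no.
King squares — g1: attacked by Nf3; g2: attacked by Ne1; h2: attacked by Nf3.
Legal moves for Black: none.
Not in check and no legal moves → stalemate.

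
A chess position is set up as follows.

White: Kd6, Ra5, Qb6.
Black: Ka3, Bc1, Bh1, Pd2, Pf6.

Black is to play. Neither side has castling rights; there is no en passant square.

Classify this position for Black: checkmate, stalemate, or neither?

Black to move; black king on a3.
In check: yes, from the white rook on a5.
King squares — a2: attacked by Ra5; b2: attacked by Qb6; b3: attacked by Qb6; a4: attacked by Ra5; b4: attacked by Qb6.
Legal moves for Black: none.
In check with no legal moves → checkmate.

checkmate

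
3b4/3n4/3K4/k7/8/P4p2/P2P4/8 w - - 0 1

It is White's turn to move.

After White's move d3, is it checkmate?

no

After d3: black king on a5; in check: no.
Black is not in check, so this cannot be checkmate.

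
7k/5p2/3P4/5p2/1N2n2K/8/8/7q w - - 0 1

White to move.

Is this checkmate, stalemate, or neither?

checkmate

White to move; white king on h4.
In check: yes, from the black queen on h1.
King squares — g3: attacked by Ne4; h3: attacked by Qh1; g4: attacked by Pf5; g5: attacked by Ne4; h5: attacked by Qh1.
Legal moves for White: none.
In check with no legal moves → checkmate.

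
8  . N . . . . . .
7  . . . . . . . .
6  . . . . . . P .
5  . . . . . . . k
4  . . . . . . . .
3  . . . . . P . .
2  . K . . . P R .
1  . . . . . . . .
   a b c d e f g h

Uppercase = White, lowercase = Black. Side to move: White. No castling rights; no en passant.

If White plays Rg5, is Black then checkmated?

no

After Rg5: black king on h5; in check: yes, from the white rook on g5.
Black has 3 legal replies: Kh6, Kxg5, Kh4.
In check but a legal move exists → not checkmate.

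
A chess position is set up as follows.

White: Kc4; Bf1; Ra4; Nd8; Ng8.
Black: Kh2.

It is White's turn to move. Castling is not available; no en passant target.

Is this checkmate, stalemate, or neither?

neither

White to move; white king on c4.
In check: no.
Legal moves for White include: Ne7, Nh6, Nf6, Nf7, Nb7, Ne6, Nc6, Kd5, Kc5, Kb5, Kd4, Kb4, Kd3, Kc3, Kb3, Ra8, Ra7, Ra6, ... (list truncated; more exist).
White has legal moves and is not in check → neither.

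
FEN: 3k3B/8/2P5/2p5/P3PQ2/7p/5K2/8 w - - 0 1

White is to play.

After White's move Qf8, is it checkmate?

no

After Qf8: black king on d8; in check: yes, from the white queen on f8.
Black has 1 legal reply: Kc7.
In check but a legal move exists → not checkmate.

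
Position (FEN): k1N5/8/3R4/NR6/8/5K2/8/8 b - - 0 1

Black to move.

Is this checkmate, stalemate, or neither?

stalemate

Black to move; black king on a8.
In check: no.
King squares — a7: attacked by Nc8; b7: attacked by Na5; b8: attacked by Rb5.
Legal moves for Black: none.
Not in check and no legal moves → stalemate.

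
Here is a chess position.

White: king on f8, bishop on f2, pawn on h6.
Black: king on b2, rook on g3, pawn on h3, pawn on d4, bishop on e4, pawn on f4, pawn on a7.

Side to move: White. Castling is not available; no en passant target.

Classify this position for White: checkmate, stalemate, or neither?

neither

White to move; white king on f8.
In check: no.
Legal moves for White: Ke8, Kf7, Ke7, Bxd4+, Bxg3, Be3, Bg1, Be1, h7.
White has 9 legal moves and is not in check → neither.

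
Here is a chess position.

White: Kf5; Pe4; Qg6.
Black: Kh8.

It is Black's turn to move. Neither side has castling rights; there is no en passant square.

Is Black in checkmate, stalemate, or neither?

stalemate

Black to move; black king on h8.
In check: no.
King squares — g7: attacked by Qg6; h7: attacked by Qg6; g8: attacked by Qg6.
Legal moves for Black: none.
Not in check and no legal moves → stalemate.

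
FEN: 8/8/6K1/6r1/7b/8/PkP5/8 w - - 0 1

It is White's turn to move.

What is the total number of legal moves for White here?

White to move; king on g6.
In check: yes, from the black rook on g5.
Legal moves: Kh7, Kf7, Kh6, Kf6.
Count: 4.

4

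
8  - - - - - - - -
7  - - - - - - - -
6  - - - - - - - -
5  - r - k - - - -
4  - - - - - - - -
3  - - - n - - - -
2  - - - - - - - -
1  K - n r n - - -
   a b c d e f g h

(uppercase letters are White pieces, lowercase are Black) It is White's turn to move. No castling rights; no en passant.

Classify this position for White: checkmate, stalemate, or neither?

stalemate

White to move; white king on a1.
In check: no.
King squares — b1: attacked by Rb5; a2: attacked by Nc1; b2: attacked by Nd3.
Legal moves for White: none.
Not in check and no legal moves → stalemate.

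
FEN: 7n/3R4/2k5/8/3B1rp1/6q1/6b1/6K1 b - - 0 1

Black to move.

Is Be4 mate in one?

yes

After Be4: white king on g1; in check: yes, from the black queen on g3.
King squares — f1: attacked by Rf4; h1: attacked by Be4; f2: attacked by Qg3; g2: attacked by Qg3; h2: attacked by Qg3.
White has no legal moves → checkmate.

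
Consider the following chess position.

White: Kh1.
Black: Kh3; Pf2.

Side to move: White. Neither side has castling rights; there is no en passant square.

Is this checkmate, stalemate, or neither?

stalemate

White to move; white king on h1.
In check: no.
King squares — g1: attacked by Pf2; g2: attacked by Kh3; h2: attacked by Kh3.
Legal moves for White: none.
Not in check and no legal moves → stalemate.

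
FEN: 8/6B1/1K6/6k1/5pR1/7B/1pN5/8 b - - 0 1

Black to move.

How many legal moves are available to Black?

2

Black to move; king on g5.
In check: yes, from the white rook on g4.
Legal moves: Kh5, Kf5.
Count: 2.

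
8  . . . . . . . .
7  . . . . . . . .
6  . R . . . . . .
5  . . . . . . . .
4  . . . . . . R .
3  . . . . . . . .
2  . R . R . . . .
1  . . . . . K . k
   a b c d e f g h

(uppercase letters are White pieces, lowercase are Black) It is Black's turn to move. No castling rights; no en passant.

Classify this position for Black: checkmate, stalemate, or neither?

Black to move; black king on h1.
In check: no.
King squares — g1: attacked by Kf1; g2: attacked by Kf1; h2: attacked by Rd2.
Legal moves for Black: none.
Not in check and no legal moves → stalemate.

stalemate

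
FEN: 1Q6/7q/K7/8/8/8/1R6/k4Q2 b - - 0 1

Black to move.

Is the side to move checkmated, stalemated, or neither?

Black to move; black king on a1.
In check: yes, from the white queen on f1.
King squares — b1: attacked by Qf1; a2: attacked by Rb2; b2: attacked by Qb8.
Legal moves for Black: Qb1.
Black is in check but has 1 legal move → neither.

neither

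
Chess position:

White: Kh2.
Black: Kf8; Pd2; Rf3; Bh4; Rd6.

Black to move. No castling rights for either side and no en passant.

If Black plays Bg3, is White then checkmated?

no

After Bg3: white king on h2; in check: yes, from the black bishop on g3.
White has 4 legal replies: Kh3, Kg2, Kh1, Kg1.
In check but a legal move exists → not checkmate.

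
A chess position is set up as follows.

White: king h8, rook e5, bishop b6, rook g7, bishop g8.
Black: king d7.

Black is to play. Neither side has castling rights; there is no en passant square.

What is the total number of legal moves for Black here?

Black to move; king on d7.
In check: yes, from the white rook on g7.
Legal moves: Kc8, Kd6, Kc6.
Count: 3.

3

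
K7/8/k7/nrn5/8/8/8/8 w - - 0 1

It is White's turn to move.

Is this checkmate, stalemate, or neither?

White to move; white king on a8.
In check: no.
King squares — a7: attacked by Ka6; b7: attacked by Na5; b8: attacked by Rb5.
Legal moves for White: none.
Not in check and no legal moves → stalemate.

stalemate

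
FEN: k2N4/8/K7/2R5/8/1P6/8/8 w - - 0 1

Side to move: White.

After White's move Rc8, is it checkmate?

yes

After Rc8: black king on a8; in check: yes, from the white rook on c8.
King squares — a7: attacked by Ka6; b7: attacked by Ka6; b8: attacked by Rc8.
Black has no legal moves → checkmate.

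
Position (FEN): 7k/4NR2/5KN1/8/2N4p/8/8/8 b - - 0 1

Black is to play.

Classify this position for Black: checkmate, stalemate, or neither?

checkmate

Black to move; black king on h8.
In check: yes, from the white knight on g6.
King squares — g7: attacked by Kf6; h7: attacked by Rf7; g8: attacked by Ne7.
Legal moves for Black: none.
In check with no legal moves → checkmate.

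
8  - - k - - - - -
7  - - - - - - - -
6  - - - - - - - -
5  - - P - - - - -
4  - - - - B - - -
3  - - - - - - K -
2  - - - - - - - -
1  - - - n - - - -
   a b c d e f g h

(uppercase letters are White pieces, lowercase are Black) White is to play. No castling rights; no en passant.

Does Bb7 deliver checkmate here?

After Bb7: black king on c8; in check: yes, from the white bishop on b7.
Black has 5 legal replies: Kd8, Kb8, Kd7, Kc7, Kxb7.
In check but a legal move exists → not checkmate.

no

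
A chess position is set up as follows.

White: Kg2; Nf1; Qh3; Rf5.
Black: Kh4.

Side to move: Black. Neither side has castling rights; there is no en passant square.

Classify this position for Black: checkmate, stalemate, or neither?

Black to move; black king on h4.
In check: yes, from the white queen on h3.
King squares — g3: attacked by Nf1; h3: attacked by Kg2; g4: attacked by Qh3; g5: attacked by Rf5; h5: attacked by Qh3.
Legal moves for Black: none.
In check with no legal moves → checkmate.

checkmate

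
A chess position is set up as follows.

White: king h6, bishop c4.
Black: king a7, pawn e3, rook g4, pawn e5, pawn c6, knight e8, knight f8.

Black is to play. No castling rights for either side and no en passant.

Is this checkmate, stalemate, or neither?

Black to move; black king on a7.
In check: no.
Legal moves for Black include: Nh7, Nd7, Ng6, Ne6, Ng7, Nc7, Nf6, Nd6, Kb8, Ka8, Kb7, Kb6, Rg8, Rg7, Rg6+, Rg5, Rh4+, Rf4, ... (list truncated; more exist).
Black has legal moves and is not in check → neither.

neither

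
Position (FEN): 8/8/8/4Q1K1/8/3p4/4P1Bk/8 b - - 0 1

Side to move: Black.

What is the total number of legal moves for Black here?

Black to move; king on h2.
In check: yes, from the white queen on e5.
Legal moves: Kxg2, Kg1.
Count: 2.

2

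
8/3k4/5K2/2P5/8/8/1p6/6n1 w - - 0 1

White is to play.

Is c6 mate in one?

no

After c6: black king on d7; in check: yes, from the white pawn on c6.
Black has 6 legal replies: Ke8, Kd8, Kc8, Kc7, Kd6, Kxc6.
In check but a legal move exists → not checkmate.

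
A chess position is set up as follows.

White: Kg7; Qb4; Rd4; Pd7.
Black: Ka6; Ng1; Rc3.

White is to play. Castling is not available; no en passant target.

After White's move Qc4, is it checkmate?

no

After Qc4: black king on a6; in check: yes, from the white queen on c4.
Black has 5 legal replies: Kb7, Ka7, Kb6, Ka5, Rxc4.
In check but a legal move exists → not checkmate.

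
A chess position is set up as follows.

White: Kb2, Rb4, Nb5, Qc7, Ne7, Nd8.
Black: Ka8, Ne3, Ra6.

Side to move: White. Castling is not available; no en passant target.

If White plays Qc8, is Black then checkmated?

yes

After Qc8: black king on a8; in check: yes, from the white queen on c8.
King squares — a7: attacked by Nb5; b7: attacked by Qc8; b8: attacked by Qc8.
Black has no legal moves → checkmate.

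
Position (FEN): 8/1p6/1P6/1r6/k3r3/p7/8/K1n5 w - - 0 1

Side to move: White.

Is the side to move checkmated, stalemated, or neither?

White to move; white king on a1.
In check: no.
King squares — b1: attacked by Rb5; a2: attacked by Nc1; b2: attacked by Pa3.
Legal moves for White: none.
Not in check and no legal moves → stalemate.

stalemate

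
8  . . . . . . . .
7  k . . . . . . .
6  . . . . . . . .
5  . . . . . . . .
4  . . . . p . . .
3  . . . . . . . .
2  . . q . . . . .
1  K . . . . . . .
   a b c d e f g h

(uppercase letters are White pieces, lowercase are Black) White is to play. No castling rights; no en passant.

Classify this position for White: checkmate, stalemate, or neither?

White to move; white king on a1.
In check: no.
King squares — b1: attacked by Qc2; a2: attacked by Qc2; b2: attacked by Qc2.
Legal moves for White: none.
Not in check and no legal moves → stalemate.

stalemate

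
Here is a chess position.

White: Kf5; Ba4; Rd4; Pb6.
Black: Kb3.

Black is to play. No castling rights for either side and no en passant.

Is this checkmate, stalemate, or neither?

neither

Black to move; black king on b3.
In check: yes, from the white bishop on a4.
Legal moves for Black: Kc3, Ka3, Kb2, Ka2.
Black is in check but has 4 legal moves → neither.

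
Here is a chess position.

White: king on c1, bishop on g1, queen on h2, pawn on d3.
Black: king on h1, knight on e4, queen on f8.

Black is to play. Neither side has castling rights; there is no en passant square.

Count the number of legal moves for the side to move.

Black to move; king on h1.
In check: yes, from the white queen on h2.
Legal moves: none.
Count: 0.

0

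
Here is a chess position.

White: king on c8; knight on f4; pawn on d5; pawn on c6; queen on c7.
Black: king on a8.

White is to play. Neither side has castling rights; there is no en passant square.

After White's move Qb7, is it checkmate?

yes

After Qb7: black king on a8; in check: yes, from the white queen on b7.
King squares — a7: attacked by Qb7; b7: attacked by Pc6; b8: attacked by Qb7.
Black has no legal moves → checkmate.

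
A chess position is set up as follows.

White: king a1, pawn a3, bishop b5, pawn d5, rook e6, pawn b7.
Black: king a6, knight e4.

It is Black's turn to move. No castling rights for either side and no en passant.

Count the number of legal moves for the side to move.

4

Black to move; king on a6.
In check: yes, from the white bishop on b5 and the white rook on e6.
Legal moves: Kxb7, Ka7, Kxb5, Ka5.
Count: 4.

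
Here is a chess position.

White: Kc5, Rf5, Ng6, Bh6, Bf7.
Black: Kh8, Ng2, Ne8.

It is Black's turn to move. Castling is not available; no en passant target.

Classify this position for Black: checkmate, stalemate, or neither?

neither

Black to move; black king on h8.
In check: yes, from the white knight on g6.
Legal moves for Black: Kh7.
Black is in check but has 1 legal move → neither.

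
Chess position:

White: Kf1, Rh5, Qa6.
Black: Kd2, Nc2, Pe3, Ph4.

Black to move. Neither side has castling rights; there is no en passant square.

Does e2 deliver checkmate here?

no

After e2: white king on f1; in check: yes, from the black pawn on e2.
White has 4 legal replies: Kg2, Kf2, Kg1, Qxe2+.
In check but a legal move exists → not checkmate.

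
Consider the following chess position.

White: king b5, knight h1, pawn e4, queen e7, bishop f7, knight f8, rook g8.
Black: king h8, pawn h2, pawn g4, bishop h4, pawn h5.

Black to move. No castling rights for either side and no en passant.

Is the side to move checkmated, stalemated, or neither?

checkmate

Black to move; black king on h8.
In check: yes, from the white rook on g8.
King squares — g7: attacked by Rg8; h7: attacked by Nf8; g8: attacked by Bf7.
Legal moves for Black: none.
In check with no legal moves → checkmate.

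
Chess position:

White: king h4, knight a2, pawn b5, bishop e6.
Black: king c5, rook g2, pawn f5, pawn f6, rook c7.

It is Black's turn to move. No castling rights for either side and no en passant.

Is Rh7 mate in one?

yes

After Rh7: white king on h4; in check: yes, from the black rook on h7.
King squares — g3: attacked by Rg2; h3: attacked by Rh7; g4: attacked by Rg2; g5: attacked by Rg2; h5: attacked by Rh7.
White has no legal moves → checkmate.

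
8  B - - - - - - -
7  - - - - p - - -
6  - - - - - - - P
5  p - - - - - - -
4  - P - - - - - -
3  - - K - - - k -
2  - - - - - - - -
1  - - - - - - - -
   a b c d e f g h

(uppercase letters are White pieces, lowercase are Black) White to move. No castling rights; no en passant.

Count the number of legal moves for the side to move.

17

White to move; king on c3.
In check: no.
Legal moves: Bb7, Bc6, Bd5, Be4, Bf3, Bg2, Bh1, Kd4, Kc4, Kd3, Kb3, Kd2, Kc2, Kb2, bxa5, h7, b5.
Count: 17.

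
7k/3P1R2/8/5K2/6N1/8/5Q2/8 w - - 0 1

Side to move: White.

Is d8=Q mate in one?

After d8=Q: black king on h8; in check: yes, from the white queen on d8.
King squares — g7: attacked by Rf7; h7: attacked by Rf7; g8: attacked by Qd8.
Black has no legal moves → checkmate.

yes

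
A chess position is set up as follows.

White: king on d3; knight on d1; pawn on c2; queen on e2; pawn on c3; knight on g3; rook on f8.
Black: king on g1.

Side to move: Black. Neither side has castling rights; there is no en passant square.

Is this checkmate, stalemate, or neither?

Black to move; black king on g1.
In check: no.
King squares — f1: attacked by Qe2; h1: attacked by Ng3; f2: attacked by Nd1; g2: attacked by Qe2; h2: attacked by Qe2.
Legal moves for Black: none.
Not in check and no legal moves → stalemate.

stalemate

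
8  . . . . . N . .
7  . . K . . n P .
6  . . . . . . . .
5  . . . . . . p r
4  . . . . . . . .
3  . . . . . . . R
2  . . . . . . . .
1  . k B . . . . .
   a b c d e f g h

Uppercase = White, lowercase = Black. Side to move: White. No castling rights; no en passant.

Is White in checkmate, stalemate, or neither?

neither

White to move; white king on c7.
In check: no.
Legal moves for White include: Nh7, Nd7, Ng6, Ne6, Kc8, Kb8, Kd7, Kb7, Kc6, Kb6, Rxh5, Rh4, Rg3, Rf3, Re3, Rd3, Rc3, Rb3+, ... (list truncated; more exist).
White has legal moves and is not in check → neither.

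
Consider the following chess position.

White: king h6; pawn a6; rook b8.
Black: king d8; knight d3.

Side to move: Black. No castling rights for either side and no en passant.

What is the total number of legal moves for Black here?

3

Black to move; king on d8.
In check: yes, from the white rook on b8.
Legal moves: Ke7, Kd7, Kc7.
Count: 3.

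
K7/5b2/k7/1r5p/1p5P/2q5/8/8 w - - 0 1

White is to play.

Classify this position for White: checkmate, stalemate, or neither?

White to move; white king on a8.
In check: no.
King squares — a7: attacked by Ka6; b7: attacked by Rb5; b8: attacked by Rb5.
Legal moves for White: none.
Not in check and no legal moves → stalemate.

stalemate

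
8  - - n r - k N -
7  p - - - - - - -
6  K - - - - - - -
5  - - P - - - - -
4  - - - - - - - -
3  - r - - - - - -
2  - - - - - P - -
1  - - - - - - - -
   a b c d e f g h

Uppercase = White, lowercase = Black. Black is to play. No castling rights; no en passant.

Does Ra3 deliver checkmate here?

After Ra3: white king on a6; in check: yes, from the black rook on a3.
White has 2 legal replies: Kb7, Kb5.
In check but a legal move exists → not checkmate.

no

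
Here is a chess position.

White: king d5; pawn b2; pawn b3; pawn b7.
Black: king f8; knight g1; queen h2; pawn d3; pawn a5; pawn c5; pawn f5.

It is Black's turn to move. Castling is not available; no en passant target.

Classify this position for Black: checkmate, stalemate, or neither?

Black to move; black king on f8.
In check: no.
Legal moves for Black include: Kg8, Ke8, Kg7, Kf7, Ke7, Qh8, Qb8, Qh7, Qc7, Qh6, Qd6+, Qh5, Qe5+, Qh4, Qf4, Qh3, Qg3, Qg2+, ... (list truncated; more exist).
Black has legal moves and is not in check → neither.

neither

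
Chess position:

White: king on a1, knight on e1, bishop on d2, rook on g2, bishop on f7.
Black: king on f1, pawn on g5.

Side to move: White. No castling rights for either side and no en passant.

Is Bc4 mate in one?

yes

After Bc4: black king on f1; in check: yes, from the white bishop on c4.
King squares — e1: attacked by Bd2; g1: attacked by Rg2; e2: attacked by Rg2; f2: attacked by Rg2; g2: attacked by Ne1.
Black has no legal moves → checkmate.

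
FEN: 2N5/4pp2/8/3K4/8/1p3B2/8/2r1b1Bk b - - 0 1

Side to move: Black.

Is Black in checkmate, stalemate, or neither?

Black to move; black king on h1.
In check: yes, from the white bishop on f3.
King squares — g1: available; g2: attacked by Bf3; h2: attacked by Bg1.
Legal moves for Black: Kxg1.
Black is in check but has 1 legal move → neither.

neither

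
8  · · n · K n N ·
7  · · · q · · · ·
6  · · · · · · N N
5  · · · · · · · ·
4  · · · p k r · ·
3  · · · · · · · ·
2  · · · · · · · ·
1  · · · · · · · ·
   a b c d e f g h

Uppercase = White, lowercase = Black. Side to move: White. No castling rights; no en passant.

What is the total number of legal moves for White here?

White to move; king on e8.
In check: yes, from the black queen on d7.
Legal moves: none.
Count: 0.

0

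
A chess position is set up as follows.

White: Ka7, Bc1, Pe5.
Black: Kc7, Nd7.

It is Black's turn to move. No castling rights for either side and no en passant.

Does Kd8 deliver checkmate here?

After Kd8: white king on a7; in check: no.
White is not in check, so this cannot be checkmate.

no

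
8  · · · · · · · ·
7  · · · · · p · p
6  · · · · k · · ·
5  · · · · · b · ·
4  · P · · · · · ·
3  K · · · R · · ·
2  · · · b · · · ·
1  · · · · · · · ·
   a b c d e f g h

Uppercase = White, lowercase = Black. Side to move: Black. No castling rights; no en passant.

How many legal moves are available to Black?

6

Black to move; king on e6.
In check: yes, from the white rook on e3.
Legal moves: Kd7, Kf6, Kd6, Kd5, Be4, Bxe3.
Count: 6.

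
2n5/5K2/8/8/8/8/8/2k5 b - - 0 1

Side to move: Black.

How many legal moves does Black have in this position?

9

Black to move; king on c1.
In check: no.
Legal moves: Ne7, Na7, Nd6+, Nb6, Kd2, Kc2, Kb2, Kd1, Kb1.
Count: 9.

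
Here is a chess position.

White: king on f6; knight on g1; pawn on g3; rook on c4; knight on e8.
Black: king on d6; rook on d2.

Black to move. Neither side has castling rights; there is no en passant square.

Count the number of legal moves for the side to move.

Black to move; king on d6.
In check: yes, from the white knight on e8.
Legal moves: Kd7, Kd5.
Count: 2.

2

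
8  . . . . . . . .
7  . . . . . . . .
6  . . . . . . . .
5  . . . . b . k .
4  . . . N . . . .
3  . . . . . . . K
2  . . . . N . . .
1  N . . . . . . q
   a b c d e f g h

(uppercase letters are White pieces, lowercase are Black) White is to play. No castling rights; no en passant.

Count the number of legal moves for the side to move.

White to move; king on h3.
In check: yes, from the black queen on h1.
Legal moves: none.
Count: 0.

0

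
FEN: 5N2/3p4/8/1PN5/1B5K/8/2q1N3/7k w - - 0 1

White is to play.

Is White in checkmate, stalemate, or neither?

neither

White to move; white king on h4.
In check: no.
Legal moves for White include: Nh7, Nfxd7, Ng6, Nfe6, Ncxd7, Nb7, Nce6, Na6, Ne4, Na4, Nd3, Nb3, Kh5, Kg5, Kg4, Kh3, Kg3, Ba5, ... (list truncated; more exist).
White has legal moves and is not in check → neither.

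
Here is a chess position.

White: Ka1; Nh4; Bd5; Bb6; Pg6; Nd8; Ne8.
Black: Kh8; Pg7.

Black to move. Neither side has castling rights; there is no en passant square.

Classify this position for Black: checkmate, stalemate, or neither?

stalemate

Black to move; black king on h8.
In check: no.
King squares — g7: own pawn; h7: attacked by Pg6; g8: attacked by Bd5.
Legal moves for Black: none.
Not in check and no legal moves → stalemate.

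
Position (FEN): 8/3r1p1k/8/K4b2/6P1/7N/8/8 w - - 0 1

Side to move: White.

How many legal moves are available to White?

White to move; king on a5.
In check: no.
Legal moves: Kb6, Ka6, Kb5, Kb4, Ka4, Ng5+, Nf4, Nf2, Ng1, gxf5, g5.
Count: 11.

11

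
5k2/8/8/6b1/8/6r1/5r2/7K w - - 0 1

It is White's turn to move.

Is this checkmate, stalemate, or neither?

White to move; white king on h1.
In check: no.
King squares — g1: attacked by Rg3; g2: attacked by Rf2; h2: attacked by Rf2.
Legal moves for White: none.
Not in check and no legal moves → stalemate.

stalemate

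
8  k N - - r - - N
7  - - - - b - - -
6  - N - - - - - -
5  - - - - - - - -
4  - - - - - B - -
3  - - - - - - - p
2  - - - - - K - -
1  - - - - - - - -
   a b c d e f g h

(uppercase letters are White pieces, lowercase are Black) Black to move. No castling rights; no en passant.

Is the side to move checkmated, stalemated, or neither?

Black to move; black king on a8.
In check: yes, from the white knight on b6.
Legal moves for Black: Kb7, Ka7.
Black is in check but has 2 legal moves → neither.

neither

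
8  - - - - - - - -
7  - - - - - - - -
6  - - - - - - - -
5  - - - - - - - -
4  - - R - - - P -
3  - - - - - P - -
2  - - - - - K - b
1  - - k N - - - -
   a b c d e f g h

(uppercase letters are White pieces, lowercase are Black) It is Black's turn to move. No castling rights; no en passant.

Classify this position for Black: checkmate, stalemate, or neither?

neither

Black to move; black king on c1.
In check: yes, from the white rook on c4.
Legal moves for Black: Kd2, Kxd1, Kb1.
Black is in check but has 3 legal moves → neither.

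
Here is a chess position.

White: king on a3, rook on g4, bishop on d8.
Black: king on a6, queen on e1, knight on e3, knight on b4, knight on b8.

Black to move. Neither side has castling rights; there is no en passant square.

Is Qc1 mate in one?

no

After Qc1: white king on a3; in check: yes, from the black queen on c1.
White has 3 legal replies: Kxb4, Ka4, Kb3.
In check but a legal move exists → not checkmate.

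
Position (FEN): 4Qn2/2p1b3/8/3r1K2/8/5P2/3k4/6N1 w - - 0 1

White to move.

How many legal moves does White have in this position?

3

White to move; king on f5.
In check: yes, from the black rook on d5.
Legal moves: Kg4, Kf4, Ke4.
Count: 3.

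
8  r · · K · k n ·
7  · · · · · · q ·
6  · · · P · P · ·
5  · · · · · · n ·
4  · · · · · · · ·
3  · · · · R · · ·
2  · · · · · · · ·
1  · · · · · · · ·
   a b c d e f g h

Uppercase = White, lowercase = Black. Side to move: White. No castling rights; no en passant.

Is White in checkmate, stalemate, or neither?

White to move; white king on d8.
In check: yes, from the black rook on a8.
King squares — c7: attacked by Qg7; d7: attacked by Qg7; e7: attacked by Qg7; c8: attacked by Ra8; e8: attacked by Ra8.
Legal moves for White: none.
In check with no legal moves → checkmate.

checkmate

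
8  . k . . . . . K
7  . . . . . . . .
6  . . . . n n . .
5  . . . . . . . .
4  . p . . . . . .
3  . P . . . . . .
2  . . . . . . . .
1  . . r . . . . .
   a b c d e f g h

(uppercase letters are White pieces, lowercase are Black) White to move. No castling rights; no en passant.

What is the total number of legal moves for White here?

0

White to move; king on h8.
In check: no.
Legal moves: none.
Count: 0.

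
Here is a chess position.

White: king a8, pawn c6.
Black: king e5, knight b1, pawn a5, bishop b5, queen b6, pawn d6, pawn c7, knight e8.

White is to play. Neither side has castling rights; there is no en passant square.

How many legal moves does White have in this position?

White to move; king on a8.
In check: no.
Legal moves: none.
Count: 0.

0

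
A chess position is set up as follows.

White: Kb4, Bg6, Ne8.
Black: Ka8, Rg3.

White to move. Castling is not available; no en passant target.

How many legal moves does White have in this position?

17

White to move; king on b4.
In check: no.
Legal moves: Ng7, Nc7+, Nf6, Nd6, Bh7, Bf7, Bh5, Bf5, Be4+, Bd3, Bc2, Bb1, Kc5, Kb5, Ka5, Kc4, Ka4.
Count: 17.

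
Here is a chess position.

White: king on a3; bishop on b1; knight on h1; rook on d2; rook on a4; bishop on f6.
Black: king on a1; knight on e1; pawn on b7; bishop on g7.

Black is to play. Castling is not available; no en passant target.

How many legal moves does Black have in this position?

2

Black to move; king on a1.
In check: yes, from the white bishop on f6.
Legal moves: Kxb1, Bxf6.
Count: 2.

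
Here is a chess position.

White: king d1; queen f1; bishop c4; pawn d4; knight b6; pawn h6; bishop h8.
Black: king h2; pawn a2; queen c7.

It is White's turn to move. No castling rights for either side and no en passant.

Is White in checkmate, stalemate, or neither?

White to move; white king on d1.
In check: no.
Legal moves for White include: Bg7, Bf6, Be5+, Nc8, Na8, Nd7, Nd5, Na4, Bg8, Bf7, Be6, Ba6, Bd5, Bb5, Bd3, Bb3, Be2, Bxa2, ... (list truncated; more exist).
White has legal moves and is not in check → neither.

neither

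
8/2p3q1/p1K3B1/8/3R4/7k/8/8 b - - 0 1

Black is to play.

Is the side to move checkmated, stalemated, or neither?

Black to move; black king on h3.
In check: no.
Legal moves for Black: Qh8, Qg8, Qf8, Qh7, Qf7, Qe7, Qd7+, Qh6, Qxg6+, Qf6+, Qe5, Qxd4, Kg3, Kh2, Kg2, a5.
Black has 16 legal moves and is not in check → neither.

neither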